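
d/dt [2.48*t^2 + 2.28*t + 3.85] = 4.96*t + 2.28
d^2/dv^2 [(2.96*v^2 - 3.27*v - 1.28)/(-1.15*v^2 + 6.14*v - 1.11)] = (-3.5527136788005e-15*v^4 - 33.15197*v^3 + 32.8274400000001*v^2 - 79.27341*v + 130.52182)/(1.520875*v^6 - 24.36045*v^5 + 134.467545*v^4 - 278.501804*v^3 + 129.790413*v^2 - 22.695282*v + 1.367631)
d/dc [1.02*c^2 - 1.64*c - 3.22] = 2.04*c - 1.64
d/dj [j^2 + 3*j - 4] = 2*j + 3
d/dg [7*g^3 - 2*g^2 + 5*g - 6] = 21*g^2 - 4*g + 5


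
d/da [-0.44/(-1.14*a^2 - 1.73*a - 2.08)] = (-1.0032*a - 0.7612)/(1.14*a^2 + 1.73*a + 2.08)^2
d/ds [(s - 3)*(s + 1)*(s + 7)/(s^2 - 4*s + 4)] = (s^3 - 6*s^2 - 3*s + 76)/(s^3 - 6*s^2 + 12*s - 8)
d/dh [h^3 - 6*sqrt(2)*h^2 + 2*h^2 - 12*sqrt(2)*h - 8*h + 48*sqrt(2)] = 3*h^2 - 12*sqrt(2)*h + 4*h - 12*sqrt(2) - 8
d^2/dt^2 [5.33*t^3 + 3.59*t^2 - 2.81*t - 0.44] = 31.98*t + 7.18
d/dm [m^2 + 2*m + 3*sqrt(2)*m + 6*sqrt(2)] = 2*m + 2 + 3*sqrt(2)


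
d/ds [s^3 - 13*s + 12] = 3*s^2 - 13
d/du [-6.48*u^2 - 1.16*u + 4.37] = -12.96*u - 1.16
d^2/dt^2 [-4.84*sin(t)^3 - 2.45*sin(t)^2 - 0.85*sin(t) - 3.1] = 4.48*sin(t) - 10.89*sin(3*t) - 4.9*cos(2*t)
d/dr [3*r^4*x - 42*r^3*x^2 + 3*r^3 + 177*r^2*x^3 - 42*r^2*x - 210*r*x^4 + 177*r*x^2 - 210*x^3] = 12*r^3*x - 126*r^2*x^2 + 9*r^2 + 354*r*x^3 - 84*r*x - 210*x^4 + 177*x^2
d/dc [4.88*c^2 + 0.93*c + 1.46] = 9.76*c + 0.93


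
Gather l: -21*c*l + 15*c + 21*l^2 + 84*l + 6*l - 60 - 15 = 15*c + 21*l^2 + l*(90 - 21*c) - 75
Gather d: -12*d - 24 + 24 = -12*d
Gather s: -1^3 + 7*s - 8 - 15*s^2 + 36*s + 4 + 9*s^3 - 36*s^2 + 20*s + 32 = 9*s^3 - 51*s^2 + 63*s + 27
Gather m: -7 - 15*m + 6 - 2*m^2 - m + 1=-2*m^2 - 16*m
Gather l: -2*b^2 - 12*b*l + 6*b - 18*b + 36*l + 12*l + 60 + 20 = -2*b^2 - 12*b + l*(48 - 12*b) + 80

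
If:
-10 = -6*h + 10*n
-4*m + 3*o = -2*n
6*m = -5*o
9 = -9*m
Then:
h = -14/3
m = -1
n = -19/5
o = 6/5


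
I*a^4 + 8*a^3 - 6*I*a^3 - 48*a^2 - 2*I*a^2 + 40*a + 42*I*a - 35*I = (a - 5)*(a - 7*I)*(a - I)*(I*a - I)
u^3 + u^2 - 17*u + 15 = (u - 3)*(u - 1)*(u + 5)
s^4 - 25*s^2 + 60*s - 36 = (s - 3)*(s - 2)*(s - 1)*(s + 6)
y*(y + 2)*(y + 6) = y^3 + 8*y^2 + 12*y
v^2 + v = v*(v + 1)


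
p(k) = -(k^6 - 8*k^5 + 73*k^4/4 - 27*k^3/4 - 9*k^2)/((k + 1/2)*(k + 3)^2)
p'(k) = -(6*k^5 - 40*k^4 + 73*k^3 - 81*k^2/4 - 18*k)/((k + 1/2)*(k + 3)^2) + 2*(k^6 - 8*k^5 + 73*k^4/4 - 27*k^3/4 - 9*k^2)/((k + 1/2)*(k + 3)^3) + (k^6 - 8*k^5 + 73*k^4/4 - 27*k^3/4 - 9*k^2)/((k + 1/2)^2*(k + 3)^2)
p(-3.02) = 4355378.80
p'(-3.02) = 430346034.56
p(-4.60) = 3295.47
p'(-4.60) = 1329.48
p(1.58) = -0.03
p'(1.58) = -0.40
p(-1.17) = 23.53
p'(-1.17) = -84.94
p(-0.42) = 0.77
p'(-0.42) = -5.06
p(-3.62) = 8804.74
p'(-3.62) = 19332.72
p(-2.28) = 1256.87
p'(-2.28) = -5364.51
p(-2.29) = 1311.90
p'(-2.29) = -5643.96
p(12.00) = -483.84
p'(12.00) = -176.45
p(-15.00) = 8817.19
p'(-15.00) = -1194.38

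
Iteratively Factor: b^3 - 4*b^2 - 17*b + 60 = (b - 3)*(b^2 - b - 20) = (b - 5)*(b - 3)*(b + 4)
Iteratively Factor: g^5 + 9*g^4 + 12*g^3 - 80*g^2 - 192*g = (g - 3)*(g^4 + 12*g^3 + 48*g^2 + 64*g) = (g - 3)*(g + 4)*(g^3 + 8*g^2 + 16*g) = (g - 3)*(g + 4)^2*(g^2 + 4*g) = (g - 3)*(g + 4)^3*(g)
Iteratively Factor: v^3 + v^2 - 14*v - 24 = (v + 2)*(v^2 - v - 12) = (v + 2)*(v + 3)*(v - 4)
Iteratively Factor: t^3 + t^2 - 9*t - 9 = (t + 3)*(t^2 - 2*t - 3) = (t + 1)*(t + 3)*(t - 3)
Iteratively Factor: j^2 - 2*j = (j - 2)*(j)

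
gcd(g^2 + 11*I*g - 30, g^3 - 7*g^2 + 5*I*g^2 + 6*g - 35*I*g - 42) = g + 6*I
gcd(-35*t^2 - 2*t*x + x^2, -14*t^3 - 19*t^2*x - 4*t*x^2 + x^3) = -7*t + x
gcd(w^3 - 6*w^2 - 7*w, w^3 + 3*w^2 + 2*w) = w^2 + w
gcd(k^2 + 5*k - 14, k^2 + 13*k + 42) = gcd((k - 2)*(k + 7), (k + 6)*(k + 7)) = k + 7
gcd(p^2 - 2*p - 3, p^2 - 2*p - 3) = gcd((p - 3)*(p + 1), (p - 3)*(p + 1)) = p^2 - 2*p - 3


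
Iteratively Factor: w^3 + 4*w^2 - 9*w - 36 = (w + 3)*(w^2 + w - 12) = (w - 3)*(w + 3)*(w + 4)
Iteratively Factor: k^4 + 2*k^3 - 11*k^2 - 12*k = (k + 4)*(k^3 - 2*k^2 - 3*k) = (k - 3)*(k + 4)*(k^2 + k) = k*(k - 3)*(k + 4)*(k + 1)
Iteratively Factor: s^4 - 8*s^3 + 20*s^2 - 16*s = (s - 2)*(s^3 - 6*s^2 + 8*s) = (s - 2)^2*(s^2 - 4*s) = s*(s - 2)^2*(s - 4)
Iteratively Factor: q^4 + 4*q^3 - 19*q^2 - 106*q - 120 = (q - 5)*(q^3 + 9*q^2 + 26*q + 24) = (q - 5)*(q + 2)*(q^2 + 7*q + 12) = (q - 5)*(q + 2)*(q + 3)*(q + 4)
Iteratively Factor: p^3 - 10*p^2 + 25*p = (p - 5)*(p^2 - 5*p) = (p - 5)^2*(p)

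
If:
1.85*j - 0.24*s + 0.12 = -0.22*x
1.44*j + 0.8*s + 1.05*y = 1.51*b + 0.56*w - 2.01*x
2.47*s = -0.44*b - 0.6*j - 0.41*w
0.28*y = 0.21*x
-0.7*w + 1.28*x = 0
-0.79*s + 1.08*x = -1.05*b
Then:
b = -0.02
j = -0.07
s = 0.01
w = 0.06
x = 0.03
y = 0.02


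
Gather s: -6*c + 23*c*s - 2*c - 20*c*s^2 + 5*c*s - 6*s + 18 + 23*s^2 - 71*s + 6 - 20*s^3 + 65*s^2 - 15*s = -8*c - 20*s^3 + s^2*(88 - 20*c) + s*(28*c - 92) + 24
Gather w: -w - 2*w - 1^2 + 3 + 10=12 - 3*w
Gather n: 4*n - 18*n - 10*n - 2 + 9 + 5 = 12 - 24*n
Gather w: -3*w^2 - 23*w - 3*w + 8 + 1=-3*w^2 - 26*w + 9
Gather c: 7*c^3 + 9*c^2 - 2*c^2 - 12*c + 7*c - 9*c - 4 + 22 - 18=7*c^3 + 7*c^2 - 14*c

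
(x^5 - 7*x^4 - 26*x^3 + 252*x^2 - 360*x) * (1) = x^5 - 7*x^4 - 26*x^3 + 252*x^2 - 360*x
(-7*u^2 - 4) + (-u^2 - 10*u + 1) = -8*u^2 - 10*u - 3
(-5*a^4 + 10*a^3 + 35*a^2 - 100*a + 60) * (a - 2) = -5*a^5 + 20*a^4 + 15*a^3 - 170*a^2 + 260*a - 120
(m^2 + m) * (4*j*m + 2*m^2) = 4*j*m^3 + 4*j*m^2 + 2*m^4 + 2*m^3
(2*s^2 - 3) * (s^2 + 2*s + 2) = 2*s^4 + 4*s^3 + s^2 - 6*s - 6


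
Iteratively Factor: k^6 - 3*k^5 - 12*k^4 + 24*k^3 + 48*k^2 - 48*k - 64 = (k + 1)*(k^5 - 4*k^4 - 8*k^3 + 32*k^2 + 16*k - 64) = (k - 4)*(k + 1)*(k^4 - 8*k^2 + 16) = (k - 4)*(k - 2)*(k + 1)*(k^3 + 2*k^2 - 4*k - 8) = (k - 4)*(k - 2)*(k + 1)*(k + 2)*(k^2 - 4) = (k - 4)*(k - 2)^2*(k + 1)*(k + 2)*(k + 2)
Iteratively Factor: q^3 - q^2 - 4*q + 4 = (q - 1)*(q^2 - 4) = (q - 2)*(q - 1)*(q + 2)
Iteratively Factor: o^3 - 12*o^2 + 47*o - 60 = (o - 3)*(o^2 - 9*o + 20) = (o - 5)*(o - 3)*(o - 4)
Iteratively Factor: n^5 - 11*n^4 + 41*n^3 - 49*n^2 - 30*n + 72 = (n - 4)*(n^4 - 7*n^3 + 13*n^2 + 3*n - 18) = (n - 4)*(n - 2)*(n^3 - 5*n^2 + 3*n + 9) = (n - 4)*(n - 2)*(n + 1)*(n^2 - 6*n + 9) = (n - 4)*(n - 3)*(n - 2)*(n + 1)*(n - 3)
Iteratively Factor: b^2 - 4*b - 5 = (b - 5)*(b + 1)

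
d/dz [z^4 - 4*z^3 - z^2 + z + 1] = 4*z^3 - 12*z^2 - 2*z + 1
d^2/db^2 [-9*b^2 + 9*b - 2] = -18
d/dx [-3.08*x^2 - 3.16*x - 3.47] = -6.16*x - 3.16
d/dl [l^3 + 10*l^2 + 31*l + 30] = 3*l^2 + 20*l + 31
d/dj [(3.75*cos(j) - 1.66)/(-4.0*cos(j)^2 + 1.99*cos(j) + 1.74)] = (-15.0*cos(j)^2 + 13.28*cos(j) - 9.8284)*sin(j)/(16.0*cos(j)^4 - 15.92*cos(j)^3 - 9.9599*cos(j)^2 + 6.9252*cos(j) + 3.0276)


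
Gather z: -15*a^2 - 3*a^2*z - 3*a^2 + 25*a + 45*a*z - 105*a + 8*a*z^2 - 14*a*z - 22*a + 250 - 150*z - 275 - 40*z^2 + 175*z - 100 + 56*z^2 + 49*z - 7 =-18*a^2 - 102*a + z^2*(8*a + 16) + z*(-3*a^2 + 31*a + 74) - 132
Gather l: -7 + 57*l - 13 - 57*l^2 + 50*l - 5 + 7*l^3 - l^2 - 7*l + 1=7*l^3 - 58*l^2 + 100*l - 24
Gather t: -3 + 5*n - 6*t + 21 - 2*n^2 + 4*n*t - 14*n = -2*n^2 - 9*n + t*(4*n - 6) + 18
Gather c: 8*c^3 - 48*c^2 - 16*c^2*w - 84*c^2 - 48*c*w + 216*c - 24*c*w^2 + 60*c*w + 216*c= 8*c^3 + c^2*(-16*w - 132) + c*(-24*w^2 + 12*w + 432)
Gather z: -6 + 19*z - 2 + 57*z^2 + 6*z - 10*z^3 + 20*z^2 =-10*z^3 + 77*z^2 + 25*z - 8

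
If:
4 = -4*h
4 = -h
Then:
No Solution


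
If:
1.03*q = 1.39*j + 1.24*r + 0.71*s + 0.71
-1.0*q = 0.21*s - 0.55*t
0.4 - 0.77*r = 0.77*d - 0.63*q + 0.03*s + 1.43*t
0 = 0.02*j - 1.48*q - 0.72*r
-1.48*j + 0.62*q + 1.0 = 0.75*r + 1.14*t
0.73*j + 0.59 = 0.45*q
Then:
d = -2.55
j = -0.33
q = 0.78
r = -1.61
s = 3.59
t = 2.79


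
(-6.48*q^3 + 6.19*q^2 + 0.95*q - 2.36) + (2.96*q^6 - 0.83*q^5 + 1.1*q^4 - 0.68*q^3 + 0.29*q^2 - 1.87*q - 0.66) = 2.96*q^6 - 0.83*q^5 + 1.1*q^4 - 7.16*q^3 + 6.48*q^2 - 0.92*q - 3.02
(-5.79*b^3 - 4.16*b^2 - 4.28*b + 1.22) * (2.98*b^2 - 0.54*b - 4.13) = -17.2542*b^5 - 9.2702*b^4 + 13.4047*b^3 + 23.1276*b^2 + 17.0176*b - 5.0386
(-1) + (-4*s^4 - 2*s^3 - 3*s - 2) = -4*s^4 - 2*s^3 - 3*s - 3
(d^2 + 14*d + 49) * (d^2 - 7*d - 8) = d^4 + 7*d^3 - 57*d^2 - 455*d - 392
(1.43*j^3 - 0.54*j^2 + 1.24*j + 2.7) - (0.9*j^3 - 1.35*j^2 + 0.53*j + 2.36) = 0.53*j^3 + 0.81*j^2 + 0.71*j + 0.34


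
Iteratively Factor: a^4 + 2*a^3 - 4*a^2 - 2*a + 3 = (a - 1)*(a^3 + 3*a^2 - a - 3) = (a - 1)^2*(a^2 + 4*a + 3) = (a - 1)^2*(a + 3)*(a + 1)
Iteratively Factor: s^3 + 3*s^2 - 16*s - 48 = (s - 4)*(s^2 + 7*s + 12) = (s - 4)*(s + 4)*(s + 3)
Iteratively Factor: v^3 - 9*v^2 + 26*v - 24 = (v - 4)*(v^2 - 5*v + 6) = (v - 4)*(v - 3)*(v - 2)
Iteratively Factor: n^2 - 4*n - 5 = (n + 1)*(n - 5)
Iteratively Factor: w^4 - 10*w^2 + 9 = (w - 1)*(w^3 + w^2 - 9*w - 9) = (w - 1)*(w + 3)*(w^2 - 2*w - 3) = (w - 3)*(w - 1)*(w + 3)*(w + 1)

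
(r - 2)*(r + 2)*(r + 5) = r^3 + 5*r^2 - 4*r - 20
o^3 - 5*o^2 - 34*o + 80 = (o - 8)*(o - 2)*(o + 5)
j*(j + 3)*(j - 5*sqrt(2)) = j^3 - 5*sqrt(2)*j^2 + 3*j^2 - 15*sqrt(2)*j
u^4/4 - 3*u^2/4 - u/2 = u*(u/4 + 1/4)*(u - 2)*(u + 1)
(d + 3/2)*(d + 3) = d^2 + 9*d/2 + 9/2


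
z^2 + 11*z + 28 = (z + 4)*(z + 7)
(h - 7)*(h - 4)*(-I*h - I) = -I*h^3 + 10*I*h^2 - 17*I*h - 28*I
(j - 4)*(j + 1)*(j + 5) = j^3 + 2*j^2 - 19*j - 20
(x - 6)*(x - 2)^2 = x^3 - 10*x^2 + 28*x - 24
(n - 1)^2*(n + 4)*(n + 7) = n^4 + 9*n^3 + 7*n^2 - 45*n + 28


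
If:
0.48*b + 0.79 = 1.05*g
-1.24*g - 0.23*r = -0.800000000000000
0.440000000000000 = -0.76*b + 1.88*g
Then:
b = -9.80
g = -3.73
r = 23.58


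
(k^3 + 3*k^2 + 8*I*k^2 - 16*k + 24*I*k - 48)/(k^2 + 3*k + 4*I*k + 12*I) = k + 4*I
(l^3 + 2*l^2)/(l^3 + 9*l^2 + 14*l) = l/(l + 7)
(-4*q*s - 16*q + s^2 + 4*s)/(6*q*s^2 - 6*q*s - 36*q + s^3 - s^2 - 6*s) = (4*q*s + 16*q - s^2 - 4*s)/(-6*q*s^2 + 6*q*s + 36*q - s^3 + s^2 + 6*s)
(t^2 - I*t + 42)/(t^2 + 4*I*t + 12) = (t - 7*I)/(t - 2*I)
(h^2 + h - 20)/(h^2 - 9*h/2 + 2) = 2*(h + 5)/(2*h - 1)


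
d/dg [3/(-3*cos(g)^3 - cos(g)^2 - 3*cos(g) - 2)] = 3*(9*sin(g)^2 - 2*cos(g) - 12)*sin(g)/(3*cos(g)^3 + cos(g)^2 + 3*cos(g) + 2)^2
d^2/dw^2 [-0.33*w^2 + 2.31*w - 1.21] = -0.660000000000000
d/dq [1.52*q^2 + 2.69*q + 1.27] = 3.04*q + 2.69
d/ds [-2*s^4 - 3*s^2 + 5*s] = -8*s^3 - 6*s + 5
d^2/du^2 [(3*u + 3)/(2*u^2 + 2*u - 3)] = 12*(2*(u + 1)*(2*u + 1)^2 - (3*u + 2)*(2*u^2 + 2*u - 3))/(2*u^2 + 2*u - 3)^3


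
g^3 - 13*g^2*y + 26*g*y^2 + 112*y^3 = (g - 8*y)*(g - 7*y)*(g + 2*y)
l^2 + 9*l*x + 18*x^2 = (l + 3*x)*(l + 6*x)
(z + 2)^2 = z^2 + 4*z + 4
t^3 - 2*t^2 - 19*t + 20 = (t - 5)*(t - 1)*(t + 4)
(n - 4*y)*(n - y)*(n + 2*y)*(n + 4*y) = n^4 + n^3*y - 18*n^2*y^2 - 16*n*y^3 + 32*y^4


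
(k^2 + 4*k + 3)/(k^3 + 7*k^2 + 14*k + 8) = (k + 3)/(k^2 + 6*k + 8)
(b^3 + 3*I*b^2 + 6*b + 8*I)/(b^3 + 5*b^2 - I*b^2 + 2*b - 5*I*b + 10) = (b + 4*I)/(b + 5)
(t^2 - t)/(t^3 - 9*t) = (t - 1)/(t^2 - 9)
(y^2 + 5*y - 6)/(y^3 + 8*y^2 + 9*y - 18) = 1/(y + 3)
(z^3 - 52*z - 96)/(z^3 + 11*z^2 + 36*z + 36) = (z - 8)/(z + 3)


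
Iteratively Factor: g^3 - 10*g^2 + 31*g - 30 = (g - 5)*(g^2 - 5*g + 6) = (g - 5)*(g - 3)*(g - 2)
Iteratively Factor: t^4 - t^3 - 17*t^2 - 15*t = (t - 5)*(t^3 + 4*t^2 + 3*t) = t*(t - 5)*(t^2 + 4*t + 3) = t*(t - 5)*(t + 3)*(t + 1)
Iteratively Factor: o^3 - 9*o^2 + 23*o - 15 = (o - 3)*(o^2 - 6*o + 5) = (o - 5)*(o - 3)*(o - 1)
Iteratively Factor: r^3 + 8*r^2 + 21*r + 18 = (r + 3)*(r^2 + 5*r + 6) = (r + 2)*(r + 3)*(r + 3)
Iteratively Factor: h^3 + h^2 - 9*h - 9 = (h - 3)*(h^2 + 4*h + 3) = (h - 3)*(h + 3)*(h + 1)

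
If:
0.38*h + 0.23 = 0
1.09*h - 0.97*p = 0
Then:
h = -0.61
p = -0.68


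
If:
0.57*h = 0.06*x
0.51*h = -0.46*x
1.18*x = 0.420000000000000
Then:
No Solution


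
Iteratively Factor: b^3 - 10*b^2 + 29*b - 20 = (b - 5)*(b^2 - 5*b + 4) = (b - 5)*(b - 4)*(b - 1)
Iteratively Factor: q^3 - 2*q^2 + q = (q)*(q^2 - 2*q + 1) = q*(q - 1)*(q - 1)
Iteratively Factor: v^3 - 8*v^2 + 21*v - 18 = (v - 2)*(v^2 - 6*v + 9) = (v - 3)*(v - 2)*(v - 3)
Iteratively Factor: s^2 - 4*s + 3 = (s - 1)*(s - 3)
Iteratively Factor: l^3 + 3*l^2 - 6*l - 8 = (l + 4)*(l^2 - l - 2) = (l + 1)*(l + 4)*(l - 2)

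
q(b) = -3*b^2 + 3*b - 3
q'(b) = 3 - 6*b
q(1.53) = -5.43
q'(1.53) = -6.18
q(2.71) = -16.90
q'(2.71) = -13.26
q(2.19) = -10.82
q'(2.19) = -10.14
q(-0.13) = -3.44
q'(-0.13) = 3.78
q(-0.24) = -3.89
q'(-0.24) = 4.44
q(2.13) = -10.22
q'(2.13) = -9.78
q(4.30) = -45.57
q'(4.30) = -22.80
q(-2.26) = -25.10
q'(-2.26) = 16.56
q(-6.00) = -129.00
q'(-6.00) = 39.00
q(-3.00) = -39.00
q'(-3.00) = 21.00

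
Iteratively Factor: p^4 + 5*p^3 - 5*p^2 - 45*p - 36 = (p + 3)*(p^3 + 2*p^2 - 11*p - 12) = (p - 3)*(p + 3)*(p^2 + 5*p + 4) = (p - 3)*(p + 3)*(p + 4)*(p + 1)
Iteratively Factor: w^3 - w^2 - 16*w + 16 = (w - 1)*(w^2 - 16) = (w - 4)*(w - 1)*(w + 4)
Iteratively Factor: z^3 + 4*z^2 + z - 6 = (z - 1)*(z^2 + 5*z + 6) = (z - 1)*(z + 3)*(z + 2)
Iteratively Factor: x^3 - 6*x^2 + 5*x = (x - 1)*(x^2 - 5*x) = (x - 5)*(x - 1)*(x)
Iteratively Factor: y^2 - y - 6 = (y + 2)*(y - 3)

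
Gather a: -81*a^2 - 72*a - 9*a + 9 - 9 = -81*a^2 - 81*a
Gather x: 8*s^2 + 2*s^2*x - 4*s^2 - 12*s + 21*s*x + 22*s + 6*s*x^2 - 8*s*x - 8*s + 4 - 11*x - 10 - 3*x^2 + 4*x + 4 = 4*s^2 + 2*s + x^2*(6*s - 3) + x*(2*s^2 + 13*s - 7) - 2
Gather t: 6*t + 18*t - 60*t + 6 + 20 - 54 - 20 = -36*t - 48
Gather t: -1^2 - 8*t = -8*t - 1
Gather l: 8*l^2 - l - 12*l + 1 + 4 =8*l^2 - 13*l + 5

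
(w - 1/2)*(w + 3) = w^2 + 5*w/2 - 3/2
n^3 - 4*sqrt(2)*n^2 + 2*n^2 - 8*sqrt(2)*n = n*(n + 2)*(n - 4*sqrt(2))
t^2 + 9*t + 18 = (t + 3)*(t + 6)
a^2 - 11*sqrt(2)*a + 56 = (a - 7*sqrt(2))*(a - 4*sqrt(2))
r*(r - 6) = r^2 - 6*r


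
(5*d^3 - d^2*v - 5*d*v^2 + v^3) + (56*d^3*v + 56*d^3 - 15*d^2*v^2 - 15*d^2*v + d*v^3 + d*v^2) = 56*d^3*v + 61*d^3 - 15*d^2*v^2 - 16*d^2*v + d*v^3 - 4*d*v^2 + v^3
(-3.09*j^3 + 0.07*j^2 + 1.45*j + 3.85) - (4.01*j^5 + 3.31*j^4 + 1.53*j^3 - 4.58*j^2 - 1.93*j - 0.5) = -4.01*j^5 - 3.31*j^4 - 4.62*j^3 + 4.65*j^2 + 3.38*j + 4.35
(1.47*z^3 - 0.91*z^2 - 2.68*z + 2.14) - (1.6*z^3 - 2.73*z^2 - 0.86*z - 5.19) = -0.13*z^3 + 1.82*z^2 - 1.82*z + 7.33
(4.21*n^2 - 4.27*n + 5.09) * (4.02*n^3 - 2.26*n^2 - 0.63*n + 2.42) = 16.9242*n^5 - 26.68*n^4 + 27.4597*n^3 + 1.3749*n^2 - 13.5401*n + 12.3178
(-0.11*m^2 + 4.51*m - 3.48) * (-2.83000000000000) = 0.3113*m^2 - 12.7633*m + 9.8484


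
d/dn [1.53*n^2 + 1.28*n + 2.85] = 3.06*n + 1.28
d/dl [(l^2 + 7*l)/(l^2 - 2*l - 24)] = 3*(-3*l^2 - 16*l - 56)/(l^4 - 4*l^3 - 44*l^2 + 96*l + 576)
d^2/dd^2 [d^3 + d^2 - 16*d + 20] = 6*d + 2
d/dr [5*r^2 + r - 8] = 10*r + 1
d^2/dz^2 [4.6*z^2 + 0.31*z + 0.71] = 9.20000000000000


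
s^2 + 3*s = s*(s + 3)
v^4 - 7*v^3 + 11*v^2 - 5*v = v*(v - 5)*(v - 1)^2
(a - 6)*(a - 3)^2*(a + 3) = a^4 - 9*a^3 + 9*a^2 + 81*a - 162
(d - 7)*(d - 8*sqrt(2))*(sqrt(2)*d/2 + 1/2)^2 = d^4/2 - 7*sqrt(2)*d^3/2 - 7*d^3/2 - 31*d^2/4 + 49*sqrt(2)*d^2/2 - 2*sqrt(2)*d + 217*d/4 + 14*sqrt(2)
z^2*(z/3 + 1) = z^3/3 + z^2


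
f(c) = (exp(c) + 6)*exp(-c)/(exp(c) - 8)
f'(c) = -(exp(c) + 6)*exp(-c)/(exp(c) - 8) + 1/(exp(c) - 8) - (exp(c) + 6)/(exp(c) - 8)^2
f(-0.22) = -1.18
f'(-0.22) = 0.91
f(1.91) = -1.51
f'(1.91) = -7.49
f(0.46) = -0.75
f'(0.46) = 0.41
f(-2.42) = -8.66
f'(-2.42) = 8.43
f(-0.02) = -1.01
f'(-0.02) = 0.73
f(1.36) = -0.62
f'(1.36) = -0.21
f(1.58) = -0.71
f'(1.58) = -0.70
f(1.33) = -0.61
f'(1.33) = -0.17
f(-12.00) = -122066.31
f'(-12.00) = 122066.09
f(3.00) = 0.11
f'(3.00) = -0.20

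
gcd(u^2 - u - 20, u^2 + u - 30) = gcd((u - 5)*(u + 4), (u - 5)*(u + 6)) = u - 5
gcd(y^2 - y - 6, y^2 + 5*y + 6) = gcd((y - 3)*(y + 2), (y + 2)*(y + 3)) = y + 2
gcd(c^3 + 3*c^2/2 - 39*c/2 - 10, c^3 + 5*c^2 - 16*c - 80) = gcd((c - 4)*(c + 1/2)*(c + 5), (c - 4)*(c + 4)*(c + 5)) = c^2 + c - 20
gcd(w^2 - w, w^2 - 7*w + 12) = 1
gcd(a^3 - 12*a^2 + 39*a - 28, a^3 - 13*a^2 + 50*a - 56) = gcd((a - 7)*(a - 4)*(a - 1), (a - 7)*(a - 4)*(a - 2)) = a^2 - 11*a + 28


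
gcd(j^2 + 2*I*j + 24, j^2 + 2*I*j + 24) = j^2 + 2*I*j + 24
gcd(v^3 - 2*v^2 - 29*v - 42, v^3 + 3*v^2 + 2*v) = v + 2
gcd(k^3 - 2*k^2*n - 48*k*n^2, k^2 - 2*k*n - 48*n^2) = k^2 - 2*k*n - 48*n^2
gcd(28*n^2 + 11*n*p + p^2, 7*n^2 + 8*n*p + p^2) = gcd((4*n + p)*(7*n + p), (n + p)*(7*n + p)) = 7*n + p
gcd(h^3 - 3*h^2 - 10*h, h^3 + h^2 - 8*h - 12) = h + 2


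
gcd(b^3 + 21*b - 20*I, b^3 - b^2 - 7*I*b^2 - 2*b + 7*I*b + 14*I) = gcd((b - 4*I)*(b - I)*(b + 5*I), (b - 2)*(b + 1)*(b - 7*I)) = 1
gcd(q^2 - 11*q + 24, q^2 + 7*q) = 1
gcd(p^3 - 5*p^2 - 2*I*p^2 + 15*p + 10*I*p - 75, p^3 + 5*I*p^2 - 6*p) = p + 3*I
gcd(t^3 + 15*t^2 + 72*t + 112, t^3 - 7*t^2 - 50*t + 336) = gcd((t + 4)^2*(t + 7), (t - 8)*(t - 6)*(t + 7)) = t + 7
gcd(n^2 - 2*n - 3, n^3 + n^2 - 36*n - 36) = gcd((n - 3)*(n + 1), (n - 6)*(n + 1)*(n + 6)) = n + 1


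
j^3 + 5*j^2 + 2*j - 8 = (j - 1)*(j + 2)*(j + 4)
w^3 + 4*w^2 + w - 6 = (w - 1)*(w + 2)*(w + 3)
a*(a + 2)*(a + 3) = a^3 + 5*a^2 + 6*a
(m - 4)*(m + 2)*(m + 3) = m^3 + m^2 - 14*m - 24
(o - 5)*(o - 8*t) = o^2 - 8*o*t - 5*o + 40*t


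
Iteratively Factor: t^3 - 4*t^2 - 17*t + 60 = (t + 4)*(t^2 - 8*t + 15) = (t - 5)*(t + 4)*(t - 3)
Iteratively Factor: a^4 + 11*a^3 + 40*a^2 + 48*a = (a)*(a^3 + 11*a^2 + 40*a + 48) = a*(a + 4)*(a^2 + 7*a + 12) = a*(a + 4)^2*(a + 3)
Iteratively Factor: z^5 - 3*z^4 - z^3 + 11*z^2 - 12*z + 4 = (z - 1)*(z^4 - 2*z^3 - 3*z^2 + 8*z - 4) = (z - 1)*(z + 2)*(z^3 - 4*z^2 + 5*z - 2) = (z - 1)^2*(z + 2)*(z^2 - 3*z + 2) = (z - 1)^3*(z + 2)*(z - 2)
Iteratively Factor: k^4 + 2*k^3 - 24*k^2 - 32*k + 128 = (k - 2)*(k^3 + 4*k^2 - 16*k - 64) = (k - 4)*(k - 2)*(k^2 + 8*k + 16) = (k - 4)*(k - 2)*(k + 4)*(k + 4)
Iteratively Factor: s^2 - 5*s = (s - 5)*(s)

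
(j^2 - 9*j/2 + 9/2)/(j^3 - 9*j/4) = 2*(j - 3)/(j*(2*j + 3))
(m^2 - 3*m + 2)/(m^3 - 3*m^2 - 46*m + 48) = (m - 2)/(m^2 - 2*m - 48)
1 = 1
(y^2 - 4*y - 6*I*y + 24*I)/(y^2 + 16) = (y^2 - 4*y - 6*I*y + 24*I)/(y^2 + 16)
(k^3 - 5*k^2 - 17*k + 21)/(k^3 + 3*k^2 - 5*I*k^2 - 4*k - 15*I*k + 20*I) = (k^2 - 4*k - 21)/(k^2 + k*(4 - 5*I) - 20*I)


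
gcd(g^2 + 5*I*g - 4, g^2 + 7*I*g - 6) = g + I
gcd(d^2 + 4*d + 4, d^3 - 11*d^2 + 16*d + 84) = d + 2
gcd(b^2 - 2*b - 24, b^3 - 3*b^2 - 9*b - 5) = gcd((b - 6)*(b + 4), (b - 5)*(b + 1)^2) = 1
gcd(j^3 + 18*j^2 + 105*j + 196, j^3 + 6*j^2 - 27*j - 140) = j^2 + 11*j + 28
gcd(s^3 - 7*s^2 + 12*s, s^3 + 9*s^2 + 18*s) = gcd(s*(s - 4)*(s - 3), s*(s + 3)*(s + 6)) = s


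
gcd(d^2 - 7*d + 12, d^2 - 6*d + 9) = d - 3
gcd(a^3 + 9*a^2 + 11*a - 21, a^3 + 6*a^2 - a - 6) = a - 1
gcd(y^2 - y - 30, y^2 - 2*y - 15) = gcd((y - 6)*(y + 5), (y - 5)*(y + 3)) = 1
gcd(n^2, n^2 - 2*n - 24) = 1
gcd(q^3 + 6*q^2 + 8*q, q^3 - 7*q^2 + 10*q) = q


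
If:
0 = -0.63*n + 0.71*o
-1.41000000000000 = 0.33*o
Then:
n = -4.82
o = -4.27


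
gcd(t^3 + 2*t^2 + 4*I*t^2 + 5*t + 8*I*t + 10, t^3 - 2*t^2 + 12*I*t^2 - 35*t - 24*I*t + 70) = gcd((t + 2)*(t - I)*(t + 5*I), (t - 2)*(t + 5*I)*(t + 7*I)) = t + 5*I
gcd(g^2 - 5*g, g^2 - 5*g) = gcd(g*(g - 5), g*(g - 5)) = g^2 - 5*g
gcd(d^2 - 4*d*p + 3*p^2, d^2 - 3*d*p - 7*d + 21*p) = -d + 3*p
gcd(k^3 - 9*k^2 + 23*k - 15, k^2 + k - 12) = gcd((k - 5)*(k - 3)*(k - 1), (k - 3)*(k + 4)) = k - 3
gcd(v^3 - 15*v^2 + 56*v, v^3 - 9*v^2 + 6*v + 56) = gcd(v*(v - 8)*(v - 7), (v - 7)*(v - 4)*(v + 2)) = v - 7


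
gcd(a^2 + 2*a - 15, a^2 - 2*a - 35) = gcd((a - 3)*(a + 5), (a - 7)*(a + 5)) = a + 5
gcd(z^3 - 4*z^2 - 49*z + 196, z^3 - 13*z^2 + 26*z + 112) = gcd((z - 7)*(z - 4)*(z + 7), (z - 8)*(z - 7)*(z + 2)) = z - 7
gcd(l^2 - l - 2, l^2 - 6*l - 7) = l + 1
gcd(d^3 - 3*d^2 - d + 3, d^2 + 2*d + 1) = d + 1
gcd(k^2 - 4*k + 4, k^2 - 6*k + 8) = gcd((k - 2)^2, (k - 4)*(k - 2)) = k - 2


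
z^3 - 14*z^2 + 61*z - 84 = (z - 7)*(z - 4)*(z - 3)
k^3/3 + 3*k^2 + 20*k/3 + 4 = (k/3 + 1/3)*(k + 2)*(k + 6)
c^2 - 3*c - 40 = (c - 8)*(c + 5)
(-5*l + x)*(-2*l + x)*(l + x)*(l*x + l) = 10*l^4*x + 10*l^4 + 3*l^3*x^2 + 3*l^3*x - 6*l^2*x^3 - 6*l^2*x^2 + l*x^4 + l*x^3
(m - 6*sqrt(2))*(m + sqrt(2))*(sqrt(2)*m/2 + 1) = sqrt(2)*m^3/2 - 4*m^2 - 11*sqrt(2)*m - 12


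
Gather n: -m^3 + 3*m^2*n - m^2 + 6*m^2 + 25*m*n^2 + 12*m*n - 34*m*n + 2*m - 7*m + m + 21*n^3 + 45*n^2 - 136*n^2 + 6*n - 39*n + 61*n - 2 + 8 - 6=-m^3 + 5*m^2 - 4*m + 21*n^3 + n^2*(25*m - 91) + n*(3*m^2 - 22*m + 28)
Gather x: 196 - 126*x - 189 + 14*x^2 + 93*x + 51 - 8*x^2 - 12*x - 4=6*x^2 - 45*x + 54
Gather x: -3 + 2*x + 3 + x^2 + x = x^2 + 3*x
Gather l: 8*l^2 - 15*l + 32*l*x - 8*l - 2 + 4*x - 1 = 8*l^2 + l*(32*x - 23) + 4*x - 3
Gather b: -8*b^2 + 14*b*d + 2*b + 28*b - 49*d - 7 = -8*b^2 + b*(14*d + 30) - 49*d - 7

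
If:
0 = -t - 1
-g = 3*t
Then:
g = 3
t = -1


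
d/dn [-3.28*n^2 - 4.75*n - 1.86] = -6.56*n - 4.75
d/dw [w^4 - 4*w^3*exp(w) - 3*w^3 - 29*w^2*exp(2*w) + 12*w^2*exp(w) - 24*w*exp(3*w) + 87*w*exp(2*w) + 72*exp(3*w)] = -4*w^3*exp(w) + 4*w^3 - 58*w^2*exp(2*w) - 9*w^2 - 72*w*exp(3*w) + 116*w*exp(2*w) + 24*w*exp(w) + 192*exp(3*w) + 87*exp(2*w)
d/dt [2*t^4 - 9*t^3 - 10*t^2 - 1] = t*(8*t^2 - 27*t - 20)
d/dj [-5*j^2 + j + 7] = 1 - 10*j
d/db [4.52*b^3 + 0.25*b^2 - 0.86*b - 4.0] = 13.56*b^2 + 0.5*b - 0.86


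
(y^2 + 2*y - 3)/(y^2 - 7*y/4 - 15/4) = 4*(-y^2 - 2*y + 3)/(-4*y^2 + 7*y + 15)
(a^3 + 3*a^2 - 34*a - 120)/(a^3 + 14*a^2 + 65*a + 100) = (a - 6)/(a + 5)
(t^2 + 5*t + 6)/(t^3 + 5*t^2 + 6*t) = 1/t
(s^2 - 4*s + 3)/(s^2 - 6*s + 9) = (s - 1)/(s - 3)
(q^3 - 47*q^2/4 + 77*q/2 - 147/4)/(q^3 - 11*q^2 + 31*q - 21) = (q - 7/4)/(q - 1)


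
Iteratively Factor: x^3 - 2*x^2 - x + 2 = (x - 2)*(x^2 - 1) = (x - 2)*(x - 1)*(x + 1)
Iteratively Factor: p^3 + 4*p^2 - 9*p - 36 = (p - 3)*(p^2 + 7*p + 12) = (p - 3)*(p + 4)*(p + 3)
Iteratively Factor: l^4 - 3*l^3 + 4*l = (l - 2)*(l^3 - l^2 - 2*l) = l*(l - 2)*(l^2 - l - 2) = l*(l - 2)*(l + 1)*(l - 2)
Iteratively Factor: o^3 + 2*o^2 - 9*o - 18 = (o + 3)*(o^2 - o - 6) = (o + 2)*(o + 3)*(o - 3)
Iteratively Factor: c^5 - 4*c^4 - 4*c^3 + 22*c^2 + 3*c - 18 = (c - 3)*(c^4 - c^3 - 7*c^2 + c + 6) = (c - 3)^2*(c^3 + 2*c^2 - c - 2) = (c - 3)^2*(c + 1)*(c^2 + c - 2) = (c - 3)^2*(c - 1)*(c + 1)*(c + 2)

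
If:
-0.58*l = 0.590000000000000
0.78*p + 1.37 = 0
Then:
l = -1.02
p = -1.76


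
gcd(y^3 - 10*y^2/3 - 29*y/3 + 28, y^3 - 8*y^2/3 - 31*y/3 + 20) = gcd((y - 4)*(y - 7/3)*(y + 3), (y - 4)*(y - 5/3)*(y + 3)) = y^2 - y - 12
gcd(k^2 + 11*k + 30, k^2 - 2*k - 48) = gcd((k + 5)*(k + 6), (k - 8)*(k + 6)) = k + 6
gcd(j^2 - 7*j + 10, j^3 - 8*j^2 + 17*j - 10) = j^2 - 7*j + 10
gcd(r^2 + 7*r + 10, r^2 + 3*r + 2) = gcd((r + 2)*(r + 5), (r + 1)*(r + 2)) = r + 2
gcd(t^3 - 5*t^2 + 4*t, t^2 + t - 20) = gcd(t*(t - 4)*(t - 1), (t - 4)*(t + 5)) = t - 4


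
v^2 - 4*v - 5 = (v - 5)*(v + 1)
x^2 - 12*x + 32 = (x - 8)*(x - 4)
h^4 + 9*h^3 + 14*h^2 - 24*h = h*(h - 1)*(h + 4)*(h + 6)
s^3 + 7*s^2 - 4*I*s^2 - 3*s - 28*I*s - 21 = (s + 7)*(s - 3*I)*(s - I)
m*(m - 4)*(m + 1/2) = m^3 - 7*m^2/2 - 2*m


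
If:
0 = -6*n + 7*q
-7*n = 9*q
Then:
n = 0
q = 0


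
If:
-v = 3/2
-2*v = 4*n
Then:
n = 3/4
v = -3/2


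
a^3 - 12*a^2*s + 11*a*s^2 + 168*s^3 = (a - 8*s)*(a - 7*s)*(a + 3*s)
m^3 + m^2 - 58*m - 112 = (m - 8)*(m + 2)*(m + 7)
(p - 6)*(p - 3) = p^2 - 9*p + 18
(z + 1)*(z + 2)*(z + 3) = z^3 + 6*z^2 + 11*z + 6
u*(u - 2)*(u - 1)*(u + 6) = u^4 + 3*u^3 - 16*u^2 + 12*u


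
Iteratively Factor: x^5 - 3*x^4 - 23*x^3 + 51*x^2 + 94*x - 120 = (x + 4)*(x^4 - 7*x^3 + 5*x^2 + 31*x - 30) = (x + 2)*(x + 4)*(x^3 - 9*x^2 + 23*x - 15) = (x - 3)*(x + 2)*(x + 4)*(x^2 - 6*x + 5) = (x - 3)*(x - 1)*(x + 2)*(x + 4)*(x - 5)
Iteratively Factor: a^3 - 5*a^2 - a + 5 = (a - 1)*(a^2 - 4*a - 5) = (a - 5)*(a - 1)*(a + 1)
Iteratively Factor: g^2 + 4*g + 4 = (g + 2)*(g + 2)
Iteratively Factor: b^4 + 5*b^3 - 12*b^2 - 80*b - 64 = (b + 4)*(b^3 + b^2 - 16*b - 16) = (b + 4)^2*(b^2 - 3*b - 4) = (b - 4)*(b + 4)^2*(b + 1)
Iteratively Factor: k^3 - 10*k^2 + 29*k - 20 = (k - 1)*(k^2 - 9*k + 20) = (k - 4)*(k - 1)*(k - 5)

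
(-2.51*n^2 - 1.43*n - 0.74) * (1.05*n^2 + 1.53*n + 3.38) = -2.6355*n^4 - 5.3418*n^3 - 11.4487*n^2 - 5.9656*n - 2.5012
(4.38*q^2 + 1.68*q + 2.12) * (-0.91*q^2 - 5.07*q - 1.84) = -3.9858*q^4 - 23.7354*q^3 - 18.506*q^2 - 13.8396*q - 3.9008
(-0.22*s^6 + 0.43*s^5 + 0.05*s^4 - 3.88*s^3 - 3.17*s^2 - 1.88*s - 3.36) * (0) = 0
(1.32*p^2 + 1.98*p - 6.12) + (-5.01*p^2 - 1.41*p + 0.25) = -3.69*p^2 + 0.57*p - 5.87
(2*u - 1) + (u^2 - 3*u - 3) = u^2 - u - 4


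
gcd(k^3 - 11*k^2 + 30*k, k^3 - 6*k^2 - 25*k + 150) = k^2 - 11*k + 30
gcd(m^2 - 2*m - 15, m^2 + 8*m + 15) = m + 3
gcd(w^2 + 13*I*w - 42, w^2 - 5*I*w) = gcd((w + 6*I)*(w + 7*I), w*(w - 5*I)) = 1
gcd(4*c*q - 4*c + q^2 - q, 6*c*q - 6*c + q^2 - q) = q - 1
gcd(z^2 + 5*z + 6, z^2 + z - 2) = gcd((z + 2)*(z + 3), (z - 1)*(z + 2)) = z + 2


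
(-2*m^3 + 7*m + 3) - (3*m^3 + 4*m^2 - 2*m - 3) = -5*m^3 - 4*m^2 + 9*m + 6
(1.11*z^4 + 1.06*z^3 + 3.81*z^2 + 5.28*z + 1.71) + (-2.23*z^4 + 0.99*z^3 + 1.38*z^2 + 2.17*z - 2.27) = -1.12*z^4 + 2.05*z^3 + 5.19*z^2 + 7.45*z - 0.56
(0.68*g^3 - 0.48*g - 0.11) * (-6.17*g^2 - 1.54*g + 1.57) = -4.1956*g^5 - 1.0472*g^4 + 4.0292*g^3 + 1.4179*g^2 - 0.5842*g - 0.1727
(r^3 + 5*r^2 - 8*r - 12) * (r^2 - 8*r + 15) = r^5 - 3*r^4 - 33*r^3 + 127*r^2 - 24*r - 180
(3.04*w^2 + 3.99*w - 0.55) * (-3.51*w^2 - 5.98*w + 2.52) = -10.6704*w^4 - 32.1841*w^3 - 14.2689*w^2 + 13.3438*w - 1.386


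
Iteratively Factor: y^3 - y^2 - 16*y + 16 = (y + 4)*(y^2 - 5*y + 4) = (y - 4)*(y + 4)*(y - 1)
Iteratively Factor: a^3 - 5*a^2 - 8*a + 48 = (a - 4)*(a^2 - a - 12) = (a - 4)*(a + 3)*(a - 4)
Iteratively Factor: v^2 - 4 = (v + 2)*(v - 2)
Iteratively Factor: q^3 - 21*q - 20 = (q + 4)*(q^2 - 4*q - 5) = (q - 5)*(q + 4)*(q + 1)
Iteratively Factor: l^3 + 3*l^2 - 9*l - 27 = (l + 3)*(l^2 - 9) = (l - 3)*(l + 3)*(l + 3)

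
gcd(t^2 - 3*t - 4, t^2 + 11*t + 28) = 1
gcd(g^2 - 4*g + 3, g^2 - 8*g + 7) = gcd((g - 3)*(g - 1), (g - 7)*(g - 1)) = g - 1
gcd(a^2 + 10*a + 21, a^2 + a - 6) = a + 3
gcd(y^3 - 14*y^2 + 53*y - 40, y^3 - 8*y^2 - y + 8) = y^2 - 9*y + 8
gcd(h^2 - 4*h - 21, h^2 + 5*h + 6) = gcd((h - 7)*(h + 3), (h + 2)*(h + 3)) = h + 3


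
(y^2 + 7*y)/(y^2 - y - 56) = y/(y - 8)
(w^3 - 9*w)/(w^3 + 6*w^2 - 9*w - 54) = w/(w + 6)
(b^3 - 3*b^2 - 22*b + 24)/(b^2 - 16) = (b^2 - 7*b + 6)/(b - 4)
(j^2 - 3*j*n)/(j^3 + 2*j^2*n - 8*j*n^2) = (j - 3*n)/(j^2 + 2*j*n - 8*n^2)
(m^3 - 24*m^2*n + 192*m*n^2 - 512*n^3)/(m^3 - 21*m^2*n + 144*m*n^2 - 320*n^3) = (m - 8*n)/(m - 5*n)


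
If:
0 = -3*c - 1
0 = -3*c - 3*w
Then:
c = -1/3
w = 1/3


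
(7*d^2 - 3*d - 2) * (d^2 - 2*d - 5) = 7*d^4 - 17*d^3 - 31*d^2 + 19*d + 10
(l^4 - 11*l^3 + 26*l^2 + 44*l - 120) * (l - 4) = l^5 - 15*l^4 + 70*l^3 - 60*l^2 - 296*l + 480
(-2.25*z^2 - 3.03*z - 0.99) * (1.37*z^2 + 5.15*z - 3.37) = -3.0825*z^4 - 15.7386*z^3 - 9.3783*z^2 + 5.1126*z + 3.3363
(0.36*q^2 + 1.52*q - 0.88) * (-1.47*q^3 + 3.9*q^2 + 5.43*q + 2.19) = -0.5292*q^5 - 0.8304*q^4 + 9.1764*q^3 + 5.61*q^2 - 1.4496*q - 1.9272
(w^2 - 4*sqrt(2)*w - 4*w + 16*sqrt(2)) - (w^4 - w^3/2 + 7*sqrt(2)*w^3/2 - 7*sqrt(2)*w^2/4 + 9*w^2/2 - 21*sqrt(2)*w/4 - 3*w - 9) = -w^4 - 7*sqrt(2)*w^3/2 + w^3/2 - 7*w^2/2 + 7*sqrt(2)*w^2/4 - w + 5*sqrt(2)*w/4 + 9 + 16*sqrt(2)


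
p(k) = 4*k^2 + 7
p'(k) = 8*k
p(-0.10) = 7.04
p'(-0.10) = -0.80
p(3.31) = 50.82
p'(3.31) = 26.48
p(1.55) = 16.61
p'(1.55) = 12.40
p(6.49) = 175.48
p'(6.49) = 51.92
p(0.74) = 9.19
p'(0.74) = 5.92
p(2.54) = 32.81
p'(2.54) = 20.32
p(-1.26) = 13.35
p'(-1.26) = -10.08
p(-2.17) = 25.84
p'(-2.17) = -17.36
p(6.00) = 151.00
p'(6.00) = 48.00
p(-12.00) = 583.00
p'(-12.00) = -96.00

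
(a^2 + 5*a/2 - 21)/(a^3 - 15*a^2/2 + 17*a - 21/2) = (a + 6)/(a^2 - 4*a + 3)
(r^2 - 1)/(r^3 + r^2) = (r - 1)/r^2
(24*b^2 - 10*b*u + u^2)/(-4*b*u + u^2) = (-6*b + u)/u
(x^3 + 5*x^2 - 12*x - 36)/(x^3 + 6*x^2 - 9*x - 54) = (x + 2)/(x + 3)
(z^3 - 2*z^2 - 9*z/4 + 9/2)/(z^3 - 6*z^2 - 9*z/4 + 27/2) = (z - 2)/(z - 6)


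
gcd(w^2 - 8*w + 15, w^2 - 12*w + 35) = w - 5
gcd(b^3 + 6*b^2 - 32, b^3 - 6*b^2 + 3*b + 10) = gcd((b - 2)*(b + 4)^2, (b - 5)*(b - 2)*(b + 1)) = b - 2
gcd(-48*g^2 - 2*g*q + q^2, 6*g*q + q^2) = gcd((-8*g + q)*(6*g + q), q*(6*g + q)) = 6*g + q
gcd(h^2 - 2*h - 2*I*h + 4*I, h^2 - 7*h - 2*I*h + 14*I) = h - 2*I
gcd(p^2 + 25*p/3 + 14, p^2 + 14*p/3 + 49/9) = p + 7/3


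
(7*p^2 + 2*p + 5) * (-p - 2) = -7*p^3 - 16*p^2 - 9*p - 10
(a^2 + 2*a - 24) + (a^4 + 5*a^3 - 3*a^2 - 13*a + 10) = a^4 + 5*a^3 - 2*a^2 - 11*a - 14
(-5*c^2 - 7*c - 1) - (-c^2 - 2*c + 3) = -4*c^2 - 5*c - 4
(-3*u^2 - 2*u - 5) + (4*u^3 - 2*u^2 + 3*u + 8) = 4*u^3 - 5*u^2 + u + 3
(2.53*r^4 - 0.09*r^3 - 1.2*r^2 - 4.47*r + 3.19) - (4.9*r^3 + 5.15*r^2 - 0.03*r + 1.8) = 2.53*r^4 - 4.99*r^3 - 6.35*r^2 - 4.44*r + 1.39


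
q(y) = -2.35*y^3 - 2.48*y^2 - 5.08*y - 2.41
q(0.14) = -3.18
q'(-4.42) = -120.89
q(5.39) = -469.83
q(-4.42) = 174.52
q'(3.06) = -86.27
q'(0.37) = -7.88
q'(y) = -7.05*y^2 - 4.96*y - 5.08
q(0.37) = -4.75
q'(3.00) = -83.41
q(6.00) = -629.77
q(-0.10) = -1.92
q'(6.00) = -288.64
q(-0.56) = 0.07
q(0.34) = -4.52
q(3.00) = -103.42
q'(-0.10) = -4.65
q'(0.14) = -5.91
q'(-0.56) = -4.51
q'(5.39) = -236.63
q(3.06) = -108.51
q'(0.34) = -7.58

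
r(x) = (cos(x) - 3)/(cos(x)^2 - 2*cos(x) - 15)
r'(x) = (2*sin(x)*cos(x) - 2*sin(x))*(cos(x) - 3)/(cos(x)^2 - 2*cos(x) - 15)^2 - sin(x)/(cos(x)^2 - 2*cos(x) - 15)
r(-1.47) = 0.19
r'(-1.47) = -0.09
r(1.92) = 0.24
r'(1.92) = 0.11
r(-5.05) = 0.17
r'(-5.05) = 0.07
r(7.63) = 0.18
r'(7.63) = 0.08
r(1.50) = 0.19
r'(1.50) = 0.09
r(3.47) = 0.32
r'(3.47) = -0.06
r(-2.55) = 0.30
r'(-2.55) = -0.09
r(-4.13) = 0.26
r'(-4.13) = 0.11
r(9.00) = 0.32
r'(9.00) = 0.07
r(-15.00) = 0.29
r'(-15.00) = -0.10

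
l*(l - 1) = l^2 - l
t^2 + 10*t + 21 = (t + 3)*(t + 7)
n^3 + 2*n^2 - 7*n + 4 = (n - 1)^2*(n + 4)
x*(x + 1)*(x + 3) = x^3 + 4*x^2 + 3*x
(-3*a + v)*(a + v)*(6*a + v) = -18*a^3 - 15*a^2*v + 4*a*v^2 + v^3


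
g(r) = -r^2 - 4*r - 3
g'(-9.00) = 14.00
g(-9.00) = -48.00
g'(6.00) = -16.00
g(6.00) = -63.00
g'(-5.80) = 7.60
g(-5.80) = -13.44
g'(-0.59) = -2.82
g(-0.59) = -0.99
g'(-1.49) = -1.02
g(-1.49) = 0.74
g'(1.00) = -6.00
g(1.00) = -8.00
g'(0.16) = -4.32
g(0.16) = -3.67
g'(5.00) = -14.00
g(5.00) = -48.00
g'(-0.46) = -3.08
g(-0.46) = -1.37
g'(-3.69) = 3.38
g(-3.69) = -1.86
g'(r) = -2*r - 4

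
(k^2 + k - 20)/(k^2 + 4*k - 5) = (k - 4)/(k - 1)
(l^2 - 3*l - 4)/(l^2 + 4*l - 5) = (l^2 - 3*l - 4)/(l^2 + 4*l - 5)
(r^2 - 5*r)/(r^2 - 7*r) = (r - 5)/(r - 7)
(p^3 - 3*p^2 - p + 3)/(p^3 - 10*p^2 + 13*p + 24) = (p - 1)/(p - 8)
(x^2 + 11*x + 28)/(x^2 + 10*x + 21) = (x + 4)/(x + 3)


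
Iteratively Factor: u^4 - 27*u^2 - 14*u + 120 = (u - 2)*(u^3 + 2*u^2 - 23*u - 60) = (u - 2)*(u + 4)*(u^2 - 2*u - 15) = (u - 5)*(u - 2)*(u + 4)*(u + 3)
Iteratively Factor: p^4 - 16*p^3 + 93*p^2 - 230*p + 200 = (p - 4)*(p^3 - 12*p^2 + 45*p - 50) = (p - 5)*(p - 4)*(p^2 - 7*p + 10) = (p - 5)^2*(p - 4)*(p - 2)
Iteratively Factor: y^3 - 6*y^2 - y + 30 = (y + 2)*(y^2 - 8*y + 15) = (y - 3)*(y + 2)*(y - 5)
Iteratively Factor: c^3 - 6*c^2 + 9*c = (c - 3)*(c^2 - 3*c) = c*(c - 3)*(c - 3)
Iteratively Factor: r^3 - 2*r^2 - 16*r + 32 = (r - 2)*(r^2 - 16) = (r - 4)*(r - 2)*(r + 4)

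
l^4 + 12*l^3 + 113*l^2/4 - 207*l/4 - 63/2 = (l - 3/2)*(l + 1/2)*(l + 6)*(l + 7)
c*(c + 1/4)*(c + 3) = c^3 + 13*c^2/4 + 3*c/4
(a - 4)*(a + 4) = a^2 - 16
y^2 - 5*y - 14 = (y - 7)*(y + 2)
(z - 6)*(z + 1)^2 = z^3 - 4*z^2 - 11*z - 6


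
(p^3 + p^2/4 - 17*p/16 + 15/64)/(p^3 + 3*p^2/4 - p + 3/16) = (16*p^2 + 8*p - 15)/(4*(4*p^2 + 4*p - 3))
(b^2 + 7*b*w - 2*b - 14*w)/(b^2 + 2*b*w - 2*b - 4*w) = (b + 7*w)/(b + 2*w)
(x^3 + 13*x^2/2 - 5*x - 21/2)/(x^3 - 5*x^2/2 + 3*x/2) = (x^2 + 8*x + 7)/(x*(x - 1))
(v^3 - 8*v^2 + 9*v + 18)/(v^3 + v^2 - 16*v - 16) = (v^2 - 9*v + 18)/(v^2 - 16)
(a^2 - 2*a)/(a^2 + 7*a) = (a - 2)/(a + 7)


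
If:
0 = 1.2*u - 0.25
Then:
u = 0.21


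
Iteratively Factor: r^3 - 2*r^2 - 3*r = (r)*(r^2 - 2*r - 3) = r*(r - 3)*(r + 1)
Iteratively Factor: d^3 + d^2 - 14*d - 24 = (d + 2)*(d^2 - d - 12) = (d + 2)*(d + 3)*(d - 4)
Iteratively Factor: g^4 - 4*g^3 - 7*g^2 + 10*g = (g)*(g^3 - 4*g^2 - 7*g + 10) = g*(g + 2)*(g^2 - 6*g + 5) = g*(g - 5)*(g + 2)*(g - 1)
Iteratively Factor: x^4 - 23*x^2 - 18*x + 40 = (x + 4)*(x^3 - 4*x^2 - 7*x + 10) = (x - 1)*(x + 4)*(x^2 - 3*x - 10) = (x - 5)*(x - 1)*(x + 4)*(x + 2)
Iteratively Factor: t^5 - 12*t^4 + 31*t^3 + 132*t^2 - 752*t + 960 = (t - 4)*(t^4 - 8*t^3 - t^2 + 128*t - 240) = (t - 4)^2*(t^3 - 4*t^2 - 17*t + 60) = (t - 5)*(t - 4)^2*(t^2 + t - 12) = (t - 5)*(t - 4)^2*(t - 3)*(t + 4)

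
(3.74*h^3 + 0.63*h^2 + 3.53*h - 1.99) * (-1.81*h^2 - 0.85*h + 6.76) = -6.7694*h^5 - 4.3193*h^4 + 18.3576*h^3 + 4.8602*h^2 + 25.5543*h - 13.4524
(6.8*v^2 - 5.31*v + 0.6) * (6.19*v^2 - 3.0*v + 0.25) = 42.092*v^4 - 53.2689*v^3 + 21.344*v^2 - 3.1275*v + 0.15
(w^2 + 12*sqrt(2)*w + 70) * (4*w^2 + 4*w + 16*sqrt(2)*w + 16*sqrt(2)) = 4*w^4 + 4*w^3 + 64*sqrt(2)*w^3 + 64*sqrt(2)*w^2 + 664*w^2 + 664*w + 1120*sqrt(2)*w + 1120*sqrt(2)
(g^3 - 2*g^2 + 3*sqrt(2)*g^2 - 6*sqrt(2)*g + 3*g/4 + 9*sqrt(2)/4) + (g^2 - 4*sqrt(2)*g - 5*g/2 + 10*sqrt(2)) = g^3 - g^2 + 3*sqrt(2)*g^2 - 10*sqrt(2)*g - 7*g/4 + 49*sqrt(2)/4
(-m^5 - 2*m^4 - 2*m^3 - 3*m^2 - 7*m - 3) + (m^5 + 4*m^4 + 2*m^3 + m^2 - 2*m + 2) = 2*m^4 - 2*m^2 - 9*m - 1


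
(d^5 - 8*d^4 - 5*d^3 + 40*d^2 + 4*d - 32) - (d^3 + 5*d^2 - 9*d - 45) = d^5 - 8*d^4 - 6*d^3 + 35*d^2 + 13*d + 13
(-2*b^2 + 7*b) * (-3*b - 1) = 6*b^3 - 19*b^2 - 7*b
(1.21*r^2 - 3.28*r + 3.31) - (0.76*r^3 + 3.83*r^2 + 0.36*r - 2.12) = -0.76*r^3 - 2.62*r^2 - 3.64*r + 5.43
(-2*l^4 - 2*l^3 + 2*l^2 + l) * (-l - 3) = 2*l^5 + 8*l^4 + 4*l^3 - 7*l^2 - 3*l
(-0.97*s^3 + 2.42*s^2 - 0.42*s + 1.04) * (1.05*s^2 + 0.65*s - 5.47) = -1.0185*s^5 + 1.9105*s^4 + 6.4379*s^3 - 12.4184*s^2 + 2.9734*s - 5.6888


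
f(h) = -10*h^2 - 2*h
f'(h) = -20*h - 2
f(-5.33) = -273.43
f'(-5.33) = 104.60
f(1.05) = -13.12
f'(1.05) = -23.00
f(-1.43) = -17.59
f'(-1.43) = 26.60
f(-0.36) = -0.58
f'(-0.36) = 5.20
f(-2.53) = -58.95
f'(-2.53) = 48.60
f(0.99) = -11.78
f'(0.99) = -21.80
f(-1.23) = -12.67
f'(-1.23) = 22.60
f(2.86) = -87.52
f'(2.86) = -59.20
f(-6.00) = -348.00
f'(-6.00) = 118.00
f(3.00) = -96.00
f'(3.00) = -62.00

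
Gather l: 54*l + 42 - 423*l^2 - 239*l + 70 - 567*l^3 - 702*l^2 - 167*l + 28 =-567*l^3 - 1125*l^2 - 352*l + 140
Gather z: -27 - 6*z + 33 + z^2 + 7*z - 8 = z^2 + z - 2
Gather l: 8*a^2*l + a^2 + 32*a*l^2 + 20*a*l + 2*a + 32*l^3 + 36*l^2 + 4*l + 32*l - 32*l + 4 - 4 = a^2 + 2*a + 32*l^3 + l^2*(32*a + 36) + l*(8*a^2 + 20*a + 4)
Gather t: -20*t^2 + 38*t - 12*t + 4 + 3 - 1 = -20*t^2 + 26*t + 6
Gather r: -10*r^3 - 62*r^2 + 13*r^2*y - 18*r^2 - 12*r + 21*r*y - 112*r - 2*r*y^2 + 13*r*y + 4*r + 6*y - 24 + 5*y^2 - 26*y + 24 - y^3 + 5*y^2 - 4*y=-10*r^3 + r^2*(13*y - 80) + r*(-2*y^2 + 34*y - 120) - y^3 + 10*y^2 - 24*y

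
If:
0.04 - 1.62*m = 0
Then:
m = 0.02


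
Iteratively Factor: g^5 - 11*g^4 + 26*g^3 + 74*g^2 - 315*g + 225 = (g - 3)*(g^4 - 8*g^3 + 2*g^2 + 80*g - 75) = (g - 5)*(g - 3)*(g^3 - 3*g^2 - 13*g + 15) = (g - 5)*(g - 3)*(g + 3)*(g^2 - 6*g + 5) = (g - 5)^2*(g - 3)*(g + 3)*(g - 1)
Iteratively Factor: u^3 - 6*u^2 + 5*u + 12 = (u + 1)*(u^2 - 7*u + 12) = (u - 3)*(u + 1)*(u - 4)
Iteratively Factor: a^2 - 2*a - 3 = (a - 3)*(a + 1)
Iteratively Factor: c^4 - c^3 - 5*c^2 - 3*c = (c)*(c^3 - c^2 - 5*c - 3) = c*(c - 3)*(c^2 + 2*c + 1) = c*(c - 3)*(c + 1)*(c + 1)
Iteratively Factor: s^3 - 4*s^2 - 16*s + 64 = (s - 4)*(s^2 - 16) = (s - 4)^2*(s + 4)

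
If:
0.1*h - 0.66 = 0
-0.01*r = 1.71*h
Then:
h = 6.60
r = -1128.60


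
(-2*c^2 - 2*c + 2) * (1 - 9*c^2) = 18*c^4 + 18*c^3 - 20*c^2 - 2*c + 2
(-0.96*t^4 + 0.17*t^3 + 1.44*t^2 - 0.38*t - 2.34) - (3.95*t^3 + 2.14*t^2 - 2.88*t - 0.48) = -0.96*t^4 - 3.78*t^3 - 0.7*t^2 + 2.5*t - 1.86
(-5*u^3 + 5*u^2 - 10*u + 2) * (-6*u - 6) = 30*u^4 + 30*u^2 + 48*u - 12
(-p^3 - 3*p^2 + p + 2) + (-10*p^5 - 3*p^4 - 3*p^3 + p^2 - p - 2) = -10*p^5 - 3*p^4 - 4*p^3 - 2*p^2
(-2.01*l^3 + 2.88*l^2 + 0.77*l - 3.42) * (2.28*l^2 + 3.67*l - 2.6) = -4.5828*l^5 - 0.8103*l^4 + 17.5512*l^3 - 12.4597*l^2 - 14.5534*l + 8.892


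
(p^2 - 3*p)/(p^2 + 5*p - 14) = p*(p - 3)/(p^2 + 5*p - 14)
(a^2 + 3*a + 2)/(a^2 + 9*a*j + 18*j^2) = (a^2 + 3*a + 2)/(a^2 + 9*a*j + 18*j^2)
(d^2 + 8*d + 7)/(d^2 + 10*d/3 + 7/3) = 3*(d + 7)/(3*d + 7)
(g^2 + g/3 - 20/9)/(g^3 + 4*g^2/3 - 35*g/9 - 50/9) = (3*g - 4)/(3*g^2 - g - 10)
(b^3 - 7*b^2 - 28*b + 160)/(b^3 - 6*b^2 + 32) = (b^2 - 3*b - 40)/(b^2 - 2*b - 8)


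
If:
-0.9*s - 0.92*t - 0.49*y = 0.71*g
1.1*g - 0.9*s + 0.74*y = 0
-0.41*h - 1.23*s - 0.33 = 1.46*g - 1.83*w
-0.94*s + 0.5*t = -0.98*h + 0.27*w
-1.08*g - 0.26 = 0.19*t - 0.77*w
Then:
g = 0.109515410754293 - 0.956167615955765*y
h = 0.35901906214592 - 0.94243535471305*y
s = 0.133852168699692 - 0.346427086168157*y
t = 0.544199331391233*y - 0.215459666810077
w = 0.438102996000938 - 1.20683526268557*y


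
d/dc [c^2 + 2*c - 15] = 2*c + 2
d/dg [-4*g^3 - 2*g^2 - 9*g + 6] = -12*g^2 - 4*g - 9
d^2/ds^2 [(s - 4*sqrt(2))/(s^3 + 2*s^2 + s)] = 2*(3*s^3 - 24*sqrt(2)*s^2 - 16*sqrt(2)*s - 4*sqrt(2))/(s^3*(s^4 + 4*s^3 + 6*s^2 + 4*s + 1))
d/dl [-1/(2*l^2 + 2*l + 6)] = (l + 1/2)/(l^2 + l + 3)^2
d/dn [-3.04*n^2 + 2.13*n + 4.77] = 2.13 - 6.08*n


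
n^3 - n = n*(n - 1)*(n + 1)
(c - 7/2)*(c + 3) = c^2 - c/2 - 21/2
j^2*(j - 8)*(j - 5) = j^4 - 13*j^3 + 40*j^2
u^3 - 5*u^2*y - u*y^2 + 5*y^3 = (u - 5*y)*(u - y)*(u + y)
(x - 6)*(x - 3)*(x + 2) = x^3 - 7*x^2 + 36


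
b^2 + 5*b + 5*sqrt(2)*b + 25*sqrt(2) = (b + 5)*(b + 5*sqrt(2))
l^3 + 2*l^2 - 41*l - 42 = (l - 6)*(l + 1)*(l + 7)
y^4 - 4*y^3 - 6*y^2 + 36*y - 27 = (y - 3)^2*(y - 1)*(y + 3)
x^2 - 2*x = x*(x - 2)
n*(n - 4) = n^2 - 4*n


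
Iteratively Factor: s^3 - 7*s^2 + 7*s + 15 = (s - 3)*(s^2 - 4*s - 5) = (s - 3)*(s + 1)*(s - 5)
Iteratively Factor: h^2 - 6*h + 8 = (h - 4)*(h - 2)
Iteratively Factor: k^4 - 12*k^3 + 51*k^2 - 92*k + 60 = (k - 2)*(k^3 - 10*k^2 + 31*k - 30) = (k - 2)^2*(k^2 - 8*k + 15) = (k - 3)*(k - 2)^2*(k - 5)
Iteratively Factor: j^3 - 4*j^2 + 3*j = (j)*(j^2 - 4*j + 3) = j*(j - 3)*(j - 1)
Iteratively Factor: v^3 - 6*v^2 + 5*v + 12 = (v - 4)*(v^2 - 2*v - 3) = (v - 4)*(v - 3)*(v + 1)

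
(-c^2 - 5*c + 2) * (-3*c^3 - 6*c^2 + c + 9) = 3*c^5 + 21*c^4 + 23*c^3 - 26*c^2 - 43*c + 18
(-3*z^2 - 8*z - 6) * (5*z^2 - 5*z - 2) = -15*z^4 - 25*z^3 + 16*z^2 + 46*z + 12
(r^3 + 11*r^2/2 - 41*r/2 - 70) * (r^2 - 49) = r^5 + 11*r^4/2 - 139*r^3/2 - 679*r^2/2 + 2009*r/2 + 3430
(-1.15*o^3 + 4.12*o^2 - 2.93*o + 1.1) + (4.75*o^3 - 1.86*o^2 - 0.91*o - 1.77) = 3.6*o^3 + 2.26*o^2 - 3.84*o - 0.67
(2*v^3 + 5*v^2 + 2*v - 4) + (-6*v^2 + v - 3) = 2*v^3 - v^2 + 3*v - 7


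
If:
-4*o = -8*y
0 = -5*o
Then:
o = 0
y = 0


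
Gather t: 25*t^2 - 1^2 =25*t^2 - 1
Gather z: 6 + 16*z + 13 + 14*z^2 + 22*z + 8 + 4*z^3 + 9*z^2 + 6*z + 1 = 4*z^3 + 23*z^2 + 44*z + 28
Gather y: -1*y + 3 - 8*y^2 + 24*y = -8*y^2 + 23*y + 3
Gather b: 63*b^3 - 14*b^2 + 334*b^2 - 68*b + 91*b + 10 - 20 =63*b^3 + 320*b^2 + 23*b - 10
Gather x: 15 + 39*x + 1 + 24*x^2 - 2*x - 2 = 24*x^2 + 37*x + 14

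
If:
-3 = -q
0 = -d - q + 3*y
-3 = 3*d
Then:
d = -1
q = 3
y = 2/3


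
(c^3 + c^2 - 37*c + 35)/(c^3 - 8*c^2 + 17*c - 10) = (c + 7)/(c - 2)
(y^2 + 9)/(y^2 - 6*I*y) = (y^2 + 9)/(y*(y - 6*I))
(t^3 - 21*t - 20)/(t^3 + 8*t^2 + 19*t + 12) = (t - 5)/(t + 3)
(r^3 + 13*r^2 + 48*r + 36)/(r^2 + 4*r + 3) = (r^2 + 12*r + 36)/(r + 3)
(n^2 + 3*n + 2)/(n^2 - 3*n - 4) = (n + 2)/(n - 4)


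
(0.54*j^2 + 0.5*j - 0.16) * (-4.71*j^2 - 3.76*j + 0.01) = -2.5434*j^4 - 4.3854*j^3 - 1.121*j^2 + 0.6066*j - 0.0016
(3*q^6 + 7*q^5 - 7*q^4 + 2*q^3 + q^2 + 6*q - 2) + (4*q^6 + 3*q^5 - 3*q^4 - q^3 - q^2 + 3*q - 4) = 7*q^6 + 10*q^5 - 10*q^4 + q^3 + 9*q - 6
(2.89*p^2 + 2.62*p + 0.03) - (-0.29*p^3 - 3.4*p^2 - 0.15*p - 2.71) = 0.29*p^3 + 6.29*p^2 + 2.77*p + 2.74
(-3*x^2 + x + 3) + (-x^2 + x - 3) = -4*x^2 + 2*x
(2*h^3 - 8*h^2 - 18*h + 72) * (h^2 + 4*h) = 2*h^5 - 50*h^3 + 288*h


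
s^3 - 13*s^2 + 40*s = s*(s - 8)*(s - 5)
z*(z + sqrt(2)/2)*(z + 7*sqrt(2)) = z^3 + 15*sqrt(2)*z^2/2 + 7*z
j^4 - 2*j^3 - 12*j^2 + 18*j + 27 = (j - 3)^2*(j + 1)*(j + 3)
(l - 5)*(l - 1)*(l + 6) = l^3 - 31*l + 30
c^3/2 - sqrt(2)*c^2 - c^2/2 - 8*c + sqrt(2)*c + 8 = (c/2 + sqrt(2))*(c - 1)*(c - 4*sqrt(2))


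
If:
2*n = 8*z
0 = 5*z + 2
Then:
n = -8/5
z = -2/5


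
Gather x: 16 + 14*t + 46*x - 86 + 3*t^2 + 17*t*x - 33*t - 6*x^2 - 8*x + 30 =3*t^2 - 19*t - 6*x^2 + x*(17*t + 38) - 40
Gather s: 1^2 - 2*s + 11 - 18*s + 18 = 30 - 20*s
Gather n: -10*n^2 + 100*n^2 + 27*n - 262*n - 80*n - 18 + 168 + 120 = 90*n^2 - 315*n + 270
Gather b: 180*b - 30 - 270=180*b - 300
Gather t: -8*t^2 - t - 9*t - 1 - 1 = -8*t^2 - 10*t - 2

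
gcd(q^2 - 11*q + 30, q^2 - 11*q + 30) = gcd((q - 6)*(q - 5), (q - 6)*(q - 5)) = q^2 - 11*q + 30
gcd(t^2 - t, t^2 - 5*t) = t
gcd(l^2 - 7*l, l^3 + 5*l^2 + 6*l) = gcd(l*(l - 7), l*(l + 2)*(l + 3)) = l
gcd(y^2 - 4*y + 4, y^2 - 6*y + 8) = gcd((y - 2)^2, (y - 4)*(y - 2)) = y - 2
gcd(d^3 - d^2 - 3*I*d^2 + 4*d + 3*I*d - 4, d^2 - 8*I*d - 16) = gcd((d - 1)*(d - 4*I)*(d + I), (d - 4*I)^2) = d - 4*I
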